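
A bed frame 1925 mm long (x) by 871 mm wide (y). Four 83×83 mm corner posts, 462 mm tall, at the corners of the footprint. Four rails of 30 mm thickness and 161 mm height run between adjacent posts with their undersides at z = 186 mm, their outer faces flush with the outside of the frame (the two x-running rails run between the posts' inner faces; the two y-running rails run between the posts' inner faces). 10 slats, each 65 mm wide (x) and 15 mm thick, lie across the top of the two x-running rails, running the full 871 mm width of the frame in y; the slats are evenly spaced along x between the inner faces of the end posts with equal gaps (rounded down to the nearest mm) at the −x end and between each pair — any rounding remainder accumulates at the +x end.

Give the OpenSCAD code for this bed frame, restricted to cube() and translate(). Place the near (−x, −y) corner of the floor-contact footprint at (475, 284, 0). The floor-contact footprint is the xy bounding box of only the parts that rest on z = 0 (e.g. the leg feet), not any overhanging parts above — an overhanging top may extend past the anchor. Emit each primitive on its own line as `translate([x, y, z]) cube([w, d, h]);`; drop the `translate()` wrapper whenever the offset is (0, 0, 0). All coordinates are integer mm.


translate([475, 284, 0]) cube([83, 83, 462]);
translate([475, 1072, 0]) cube([83, 83, 462]);
translate([2317, 284, 0]) cube([83, 83, 462]);
translate([2317, 1072, 0]) cube([83, 83, 462]);
translate([558, 284, 186]) cube([1759, 30, 161]);
translate([558, 1125, 186]) cube([1759, 30, 161]);
translate([475, 367, 186]) cube([30, 705, 161]);
translate([2370, 367, 186]) cube([30, 705, 161]);
translate([658, 284, 347]) cube([65, 871, 15]);
translate([823, 284, 347]) cube([65, 871, 15]);
translate([988, 284, 347]) cube([65, 871, 15]);
translate([1153, 284, 347]) cube([65, 871, 15]);
translate([1318, 284, 347]) cube([65, 871, 15]);
translate([1483, 284, 347]) cube([65, 871, 15]);
translate([1648, 284, 347]) cube([65, 871, 15]);
translate([1813, 284, 347]) cube([65, 871, 15]);
translate([1978, 284, 347]) cube([65, 871, 15]);
translate([2143, 284, 347]) cube([65, 871, 15]);


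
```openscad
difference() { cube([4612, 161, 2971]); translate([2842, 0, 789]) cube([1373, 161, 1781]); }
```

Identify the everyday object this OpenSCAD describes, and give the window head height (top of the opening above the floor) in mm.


A wall with a window opening. The window head height is 2570 mm.

A wall with a rectangular opening subtracted — a window. Sill at z = 789, opening 1781 mm tall, so the head is at 789 + 1781 = 2570 mm.


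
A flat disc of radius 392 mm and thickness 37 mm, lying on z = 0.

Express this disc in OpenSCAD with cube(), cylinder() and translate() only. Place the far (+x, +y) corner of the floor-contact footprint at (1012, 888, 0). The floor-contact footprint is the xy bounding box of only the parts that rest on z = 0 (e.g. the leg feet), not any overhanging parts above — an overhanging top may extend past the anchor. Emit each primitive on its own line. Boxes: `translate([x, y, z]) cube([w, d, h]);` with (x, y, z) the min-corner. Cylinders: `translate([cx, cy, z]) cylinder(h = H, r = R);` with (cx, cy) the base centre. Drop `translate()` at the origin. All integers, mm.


translate([620, 496, 0]) cylinder(h = 37, r = 392);


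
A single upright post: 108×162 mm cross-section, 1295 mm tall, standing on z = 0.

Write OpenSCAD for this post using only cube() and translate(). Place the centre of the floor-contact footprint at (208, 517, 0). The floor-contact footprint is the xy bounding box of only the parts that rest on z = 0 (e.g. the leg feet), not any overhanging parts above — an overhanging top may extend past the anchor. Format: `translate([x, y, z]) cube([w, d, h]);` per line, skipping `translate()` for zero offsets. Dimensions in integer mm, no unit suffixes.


translate([154, 436, 0]) cube([108, 162, 1295]);


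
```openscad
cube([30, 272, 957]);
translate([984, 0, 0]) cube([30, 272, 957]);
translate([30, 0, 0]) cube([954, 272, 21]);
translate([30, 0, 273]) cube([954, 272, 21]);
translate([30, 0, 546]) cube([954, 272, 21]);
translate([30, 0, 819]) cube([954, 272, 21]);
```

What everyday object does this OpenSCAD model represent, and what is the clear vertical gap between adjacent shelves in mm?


A bookshelf. The clear shelf gap is 252 mm.

Two tall side panels with 4 horizontal boards between them — a bookshelf. The first two shelf undersides are at z = 0 and z = 273; with shelf thickness 21, the clear gap is 273 − 0 − 21 = 252 mm.


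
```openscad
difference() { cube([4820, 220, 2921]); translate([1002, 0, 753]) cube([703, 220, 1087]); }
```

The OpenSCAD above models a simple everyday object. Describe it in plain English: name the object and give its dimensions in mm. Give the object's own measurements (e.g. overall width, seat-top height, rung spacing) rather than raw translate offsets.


A wall 4820 mm long (x), 220 mm thick (y), 2921 mm tall, with a rectangular window opening cut through it. The opening is 703 mm wide and 1087 mm tall; its sill is at z = 753 mm and its near (−x) edge is 1002 mm from the wall's −x end. The opening passes through the full wall thickness.


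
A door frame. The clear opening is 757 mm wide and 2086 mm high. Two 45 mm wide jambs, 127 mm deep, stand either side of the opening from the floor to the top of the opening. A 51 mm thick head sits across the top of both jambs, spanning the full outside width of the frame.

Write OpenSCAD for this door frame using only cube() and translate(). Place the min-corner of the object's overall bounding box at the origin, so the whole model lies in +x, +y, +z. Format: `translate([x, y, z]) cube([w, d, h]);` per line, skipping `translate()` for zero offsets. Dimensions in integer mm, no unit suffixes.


cube([45, 127, 2086]);
translate([802, 0, 0]) cube([45, 127, 2086]);
translate([0, 0, 2086]) cube([847, 127, 51]);


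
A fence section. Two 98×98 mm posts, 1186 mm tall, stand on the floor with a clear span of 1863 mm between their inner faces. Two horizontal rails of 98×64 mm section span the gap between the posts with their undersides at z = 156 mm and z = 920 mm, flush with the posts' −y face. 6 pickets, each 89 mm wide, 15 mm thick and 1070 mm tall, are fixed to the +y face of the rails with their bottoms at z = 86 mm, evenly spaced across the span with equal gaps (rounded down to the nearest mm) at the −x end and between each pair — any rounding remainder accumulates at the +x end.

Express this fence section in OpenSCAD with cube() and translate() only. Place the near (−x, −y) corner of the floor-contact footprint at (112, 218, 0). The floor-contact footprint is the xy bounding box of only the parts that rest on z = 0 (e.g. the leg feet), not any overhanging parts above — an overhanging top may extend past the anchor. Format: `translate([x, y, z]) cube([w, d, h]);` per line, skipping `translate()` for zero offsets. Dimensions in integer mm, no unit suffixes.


translate([112, 218, 0]) cube([98, 98, 1186]);
translate([2073, 218, 0]) cube([98, 98, 1186]);
translate([210, 218, 156]) cube([1863, 98, 64]);
translate([210, 218, 920]) cube([1863, 98, 64]);
translate([399, 316, 86]) cube([89, 15, 1070]);
translate([677, 316, 86]) cube([89, 15, 1070]);
translate([955, 316, 86]) cube([89, 15, 1070]);
translate([1233, 316, 86]) cube([89, 15, 1070]);
translate([1511, 316, 86]) cube([89, 15, 1070]);
translate([1789, 316, 86]) cube([89, 15, 1070]);


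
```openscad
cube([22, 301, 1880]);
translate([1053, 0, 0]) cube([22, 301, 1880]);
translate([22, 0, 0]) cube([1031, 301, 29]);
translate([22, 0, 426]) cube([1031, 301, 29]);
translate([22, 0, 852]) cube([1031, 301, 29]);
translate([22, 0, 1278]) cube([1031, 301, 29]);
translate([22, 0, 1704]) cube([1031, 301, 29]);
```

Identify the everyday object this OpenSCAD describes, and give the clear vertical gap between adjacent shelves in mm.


A bookshelf. The clear shelf gap is 397 mm.

Two tall side panels with 5 horizontal boards between them — a bookshelf. The first two shelf undersides are at z = 0 and z = 426; with shelf thickness 29, the clear gap is 426 − 0 − 29 = 397 mm.


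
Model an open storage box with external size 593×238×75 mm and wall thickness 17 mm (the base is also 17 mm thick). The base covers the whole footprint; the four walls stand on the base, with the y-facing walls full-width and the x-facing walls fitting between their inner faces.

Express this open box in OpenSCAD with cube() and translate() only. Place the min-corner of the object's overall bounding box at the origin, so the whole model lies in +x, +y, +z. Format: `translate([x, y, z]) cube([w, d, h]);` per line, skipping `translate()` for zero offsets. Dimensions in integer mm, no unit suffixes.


cube([593, 238, 17]);
translate([0, 0, 17]) cube([593, 17, 58]);
translate([0, 221, 17]) cube([593, 17, 58]);
translate([0, 17, 17]) cube([17, 204, 58]);
translate([576, 17, 17]) cube([17, 204, 58]);


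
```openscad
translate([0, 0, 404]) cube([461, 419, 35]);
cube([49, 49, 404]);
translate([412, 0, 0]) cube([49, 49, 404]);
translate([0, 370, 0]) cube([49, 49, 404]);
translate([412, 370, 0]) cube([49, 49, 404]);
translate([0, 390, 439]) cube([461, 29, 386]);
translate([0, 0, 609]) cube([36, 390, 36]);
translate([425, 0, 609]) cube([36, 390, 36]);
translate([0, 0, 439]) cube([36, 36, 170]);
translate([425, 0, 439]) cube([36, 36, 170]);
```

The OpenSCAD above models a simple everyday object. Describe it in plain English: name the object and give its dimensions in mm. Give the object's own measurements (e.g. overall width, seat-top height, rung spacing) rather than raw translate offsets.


A chair. The seat is a 461×419×35 mm slab with its top at z = 439 mm, on four 49×49 mm corner legs (flush with the seat edges, standing on z = 0). A flat backrest 29 mm thick, 386 mm tall, spans the full seat width and rises from the seat top along its +y edge, rear face flush with the rear of the seat. Two armrests of 36×36 mm section run along each side from the seat's front edge to the front of the backrest, top faces 206 mm above the seat top and outer faces flush with the seat's x-edges; a 36×36 mm post under the front of each armrest stands on the seat at the front corner.


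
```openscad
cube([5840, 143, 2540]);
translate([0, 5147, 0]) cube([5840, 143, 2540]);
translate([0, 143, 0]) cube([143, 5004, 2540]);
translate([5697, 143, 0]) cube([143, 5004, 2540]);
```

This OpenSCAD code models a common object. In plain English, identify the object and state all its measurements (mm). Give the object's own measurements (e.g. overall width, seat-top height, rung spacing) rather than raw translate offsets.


The wall frame of a small rectangular building: four walls, each 2540 mm tall and 143 mm thick, enclosing a footprint 5840 mm (x) by 5290 mm (y) outside-to-outside, with no floor or roof. The front and back walls (the −y and +y sides) span the full width; the two side walls fit between them.


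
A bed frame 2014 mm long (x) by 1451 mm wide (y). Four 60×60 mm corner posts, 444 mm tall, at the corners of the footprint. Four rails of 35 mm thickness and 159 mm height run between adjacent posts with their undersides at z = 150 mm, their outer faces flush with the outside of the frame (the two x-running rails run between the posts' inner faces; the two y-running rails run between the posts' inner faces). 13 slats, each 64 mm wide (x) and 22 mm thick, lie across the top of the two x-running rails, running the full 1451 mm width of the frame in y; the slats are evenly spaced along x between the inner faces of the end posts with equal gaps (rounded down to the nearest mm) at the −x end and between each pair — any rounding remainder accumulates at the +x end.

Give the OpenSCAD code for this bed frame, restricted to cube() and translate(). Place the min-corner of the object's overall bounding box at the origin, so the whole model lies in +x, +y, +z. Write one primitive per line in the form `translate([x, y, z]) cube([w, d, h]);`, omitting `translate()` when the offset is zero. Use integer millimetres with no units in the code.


// slat z = rail_z + rail_h = 150 + 159 = 309
// slat gap = ⌊(1894 − 13·64) / 14⌋ = 75
cube([60, 60, 444]);
translate([0, 1391, 0]) cube([60, 60, 444]);
translate([1954, 0, 0]) cube([60, 60, 444]);
translate([1954, 1391, 0]) cube([60, 60, 444]);
translate([60, 0, 150]) cube([1894, 35, 159]);
translate([60, 1416, 150]) cube([1894, 35, 159]);
translate([0, 60, 150]) cube([35, 1331, 159]);
translate([1979, 60, 150]) cube([35, 1331, 159]);
translate([135, 0, 309]) cube([64, 1451, 22]);
translate([274, 0, 309]) cube([64, 1451, 22]);
translate([413, 0, 309]) cube([64, 1451, 22]);
translate([552, 0, 309]) cube([64, 1451, 22]);
translate([691, 0, 309]) cube([64, 1451, 22]);
translate([830, 0, 309]) cube([64, 1451, 22]);
translate([969, 0, 309]) cube([64, 1451, 22]);
translate([1108, 0, 309]) cube([64, 1451, 22]);
translate([1247, 0, 309]) cube([64, 1451, 22]);
translate([1386, 0, 309]) cube([64, 1451, 22]);
translate([1525, 0, 309]) cube([64, 1451, 22]);
translate([1664, 0, 309]) cube([64, 1451, 22]);
translate([1803, 0, 309]) cube([64, 1451, 22]);


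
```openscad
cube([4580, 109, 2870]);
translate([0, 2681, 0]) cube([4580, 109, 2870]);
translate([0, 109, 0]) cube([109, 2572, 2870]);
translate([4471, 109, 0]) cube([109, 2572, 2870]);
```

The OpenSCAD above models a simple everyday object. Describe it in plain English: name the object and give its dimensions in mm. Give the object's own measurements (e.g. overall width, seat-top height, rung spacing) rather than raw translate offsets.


The wall frame of a small rectangular building: four walls, each 2870 mm tall and 109 mm thick, enclosing a footprint 4580 mm (x) by 2790 mm (y) outside-to-outside, with no floor or roof. The front and back walls (the −y and +y sides) span the full width; the two side walls fit between them.


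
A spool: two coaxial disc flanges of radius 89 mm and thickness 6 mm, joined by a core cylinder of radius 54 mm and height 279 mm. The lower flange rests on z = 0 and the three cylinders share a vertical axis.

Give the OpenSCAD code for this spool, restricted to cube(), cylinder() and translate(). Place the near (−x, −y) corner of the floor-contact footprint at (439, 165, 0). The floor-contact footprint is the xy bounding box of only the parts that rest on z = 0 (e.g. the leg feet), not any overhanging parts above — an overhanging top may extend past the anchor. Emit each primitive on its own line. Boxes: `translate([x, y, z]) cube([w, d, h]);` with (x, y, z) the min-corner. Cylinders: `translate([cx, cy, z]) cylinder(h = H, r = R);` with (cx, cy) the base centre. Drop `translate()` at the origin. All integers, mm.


translate([528, 254, 0]) cylinder(h = 6, r = 89);
translate([528, 254, 6]) cylinder(h = 279, r = 54);
translate([528, 254, 285]) cylinder(h = 6, r = 89);


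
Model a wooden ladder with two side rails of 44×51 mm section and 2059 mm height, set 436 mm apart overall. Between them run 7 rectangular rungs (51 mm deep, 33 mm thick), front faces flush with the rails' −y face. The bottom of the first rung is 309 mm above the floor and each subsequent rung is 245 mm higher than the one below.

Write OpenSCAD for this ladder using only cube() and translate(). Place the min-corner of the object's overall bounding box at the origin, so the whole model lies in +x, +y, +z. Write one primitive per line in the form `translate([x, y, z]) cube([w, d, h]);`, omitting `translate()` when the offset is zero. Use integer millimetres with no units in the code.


cube([44, 51, 2059]);
translate([392, 0, 0]) cube([44, 51, 2059]);
translate([44, 0, 309]) cube([348, 51, 33]);
translate([44, 0, 554]) cube([348, 51, 33]);
translate([44, 0, 799]) cube([348, 51, 33]);
translate([44, 0, 1044]) cube([348, 51, 33]);
translate([44, 0, 1289]) cube([348, 51, 33]);
translate([44, 0, 1534]) cube([348, 51, 33]);
translate([44, 0, 1779]) cube([348, 51, 33]);


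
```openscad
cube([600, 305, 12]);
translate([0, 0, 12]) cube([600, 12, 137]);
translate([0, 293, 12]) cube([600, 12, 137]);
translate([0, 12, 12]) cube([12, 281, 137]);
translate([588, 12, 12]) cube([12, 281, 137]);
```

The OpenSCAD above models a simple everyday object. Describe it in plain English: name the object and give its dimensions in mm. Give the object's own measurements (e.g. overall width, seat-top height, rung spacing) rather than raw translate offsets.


An open-topped rectangular box: outside dimensions 600×305×149 mm, with a uniform wall and base thickness of 12 mm. The base is a full 600×305 slab on the floor; four walls sit on top of the base. The front and back walls (the −y and +y sides) span the full width; the two side walls fit between them.


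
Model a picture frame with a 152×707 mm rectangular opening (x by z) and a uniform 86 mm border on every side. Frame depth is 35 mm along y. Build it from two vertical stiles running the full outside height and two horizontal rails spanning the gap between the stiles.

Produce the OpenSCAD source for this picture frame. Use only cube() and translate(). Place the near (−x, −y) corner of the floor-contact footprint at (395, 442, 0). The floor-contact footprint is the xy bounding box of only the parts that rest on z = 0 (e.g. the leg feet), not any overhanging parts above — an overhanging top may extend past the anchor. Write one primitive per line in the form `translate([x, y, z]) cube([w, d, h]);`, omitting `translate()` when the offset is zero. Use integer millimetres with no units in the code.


translate([395, 442, 0]) cube([86, 35, 879]);
translate([633, 442, 0]) cube([86, 35, 879]);
translate([481, 442, 0]) cube([152, 35, 86]);
translate([481, 442, 793]) cube([152, 35, 86]);


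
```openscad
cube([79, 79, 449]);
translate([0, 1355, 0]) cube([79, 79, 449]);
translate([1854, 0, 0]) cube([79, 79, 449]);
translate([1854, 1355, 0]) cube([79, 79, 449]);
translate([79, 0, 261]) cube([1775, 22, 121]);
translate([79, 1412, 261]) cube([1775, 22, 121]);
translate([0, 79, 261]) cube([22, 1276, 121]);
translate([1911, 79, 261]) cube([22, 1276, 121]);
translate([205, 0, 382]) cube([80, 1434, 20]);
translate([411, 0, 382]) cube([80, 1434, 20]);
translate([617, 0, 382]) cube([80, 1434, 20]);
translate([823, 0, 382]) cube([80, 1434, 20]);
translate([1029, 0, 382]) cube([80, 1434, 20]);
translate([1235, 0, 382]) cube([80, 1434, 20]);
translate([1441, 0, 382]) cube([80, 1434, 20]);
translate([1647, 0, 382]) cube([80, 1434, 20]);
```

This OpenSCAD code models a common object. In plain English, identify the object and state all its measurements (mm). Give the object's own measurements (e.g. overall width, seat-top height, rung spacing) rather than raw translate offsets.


A bed frame 1933 mm long (x) by 1434 mm wide (y). Four 79×79 mm corner posts, 449 mm tall, at the corners of the footprint. Four rails of 22 mm thickness and 121 mm height run between adjacent posts with their undersides at z = 261 mm, their outer faces flush with the outside of the frame (the two x-running rails run between the posts' inner faces; the two y-running rails run between the posts' inner faces). 8 slats, each 80 mm wide (x) and 20 mm thick, lie across the top of the two x-running rails, running the full 1434 mm width of the frame in y; along x they sit between the end posts with a 126 mm gap after the −x posts and between neighbouring slats, leaving 127 mm before the +x posts.


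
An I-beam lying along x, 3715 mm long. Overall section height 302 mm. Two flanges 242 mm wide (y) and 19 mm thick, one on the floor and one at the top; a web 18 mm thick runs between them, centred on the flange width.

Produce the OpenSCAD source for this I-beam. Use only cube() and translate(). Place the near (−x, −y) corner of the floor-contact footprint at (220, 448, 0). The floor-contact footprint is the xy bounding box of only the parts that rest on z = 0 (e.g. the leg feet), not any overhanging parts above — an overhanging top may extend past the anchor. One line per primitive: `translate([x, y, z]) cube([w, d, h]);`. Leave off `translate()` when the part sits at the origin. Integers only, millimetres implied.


translate([220, 448, 0]) cube([3715, 242, 19]);
translate([220, 560, 19]) cube([3715, 18, 264]);
translate([220, 448, 283]) cube([3715, 242, 19]);


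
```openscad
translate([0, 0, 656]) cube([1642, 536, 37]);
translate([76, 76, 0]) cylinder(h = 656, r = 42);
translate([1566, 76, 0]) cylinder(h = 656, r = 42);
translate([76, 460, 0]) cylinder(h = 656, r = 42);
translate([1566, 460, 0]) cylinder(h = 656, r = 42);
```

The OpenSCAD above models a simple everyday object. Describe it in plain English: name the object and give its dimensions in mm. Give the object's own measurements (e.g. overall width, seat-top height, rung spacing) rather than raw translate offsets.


A rectangular dining table. The top is 1642×536×37 mm with its upper surface at z = 693 mm. It stands on four round legs of 84 mm diameter, each leg's bounding box inset 34 mm from the nearest pair of top edges, running from the floor to the underside of the top.


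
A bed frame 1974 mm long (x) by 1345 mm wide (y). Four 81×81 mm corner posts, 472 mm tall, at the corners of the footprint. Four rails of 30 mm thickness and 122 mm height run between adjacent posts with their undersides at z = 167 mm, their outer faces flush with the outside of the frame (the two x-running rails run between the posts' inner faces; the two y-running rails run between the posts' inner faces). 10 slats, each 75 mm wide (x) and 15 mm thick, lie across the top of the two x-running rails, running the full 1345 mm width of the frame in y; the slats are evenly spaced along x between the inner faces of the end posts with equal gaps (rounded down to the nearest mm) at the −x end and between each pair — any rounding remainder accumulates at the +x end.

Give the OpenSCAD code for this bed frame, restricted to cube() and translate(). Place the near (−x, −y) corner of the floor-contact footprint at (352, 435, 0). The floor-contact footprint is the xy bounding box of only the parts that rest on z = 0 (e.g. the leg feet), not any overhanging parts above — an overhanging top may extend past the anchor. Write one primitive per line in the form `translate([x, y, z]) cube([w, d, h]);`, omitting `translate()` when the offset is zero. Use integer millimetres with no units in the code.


// slat z = rail_z + rail_h = 167 + 122 = 289
// slat gap = ⌊(1812 − 10·75) / 11⌋ = 96
translate([352, 435, 0]) cube([81, 81, 472]);
translate([352, 1699, 0]) cube([81, 81, 472]);
translate([2245, 435, 0]) cube([81, 81, 472]);
translate([2245, 1699, 0]) cube([81, 81, 472]);
translate([433, 435, 167]) cube([1812, 30, 122]);
translate([433, 1750, 167]) cube([1812, 30, 122]);
translate([352, 516, 167]) cube([30, 1183, 122]);
translate([2296, 516, 167]) cube([30, 1183, 122]);
translate([529, 435, 289]) cube([75, 1345, 15]);
translate([700, 435, 289]) cube([75, 1345, 15]);
translate([871, 435, 289]) cube([75, 1345, 15]);
translate([1042, 435, 289]) cube([75, 1345, 15]);
translate([1213, 435, 289]) cube([75, 1345, 15]);
translate([1384, 435, 289]) cube([75, 1345, 15]);
translate([1555, 435, 289]) cube([75, 1345, 15]);
translate([1726, 435, 289]) cube([75, 1345, 15]);
translate([1897, 435, 289]) cube([75, 1345, 15]);
translate([2068, 435, 289]) cube([75, 1345, 15]);


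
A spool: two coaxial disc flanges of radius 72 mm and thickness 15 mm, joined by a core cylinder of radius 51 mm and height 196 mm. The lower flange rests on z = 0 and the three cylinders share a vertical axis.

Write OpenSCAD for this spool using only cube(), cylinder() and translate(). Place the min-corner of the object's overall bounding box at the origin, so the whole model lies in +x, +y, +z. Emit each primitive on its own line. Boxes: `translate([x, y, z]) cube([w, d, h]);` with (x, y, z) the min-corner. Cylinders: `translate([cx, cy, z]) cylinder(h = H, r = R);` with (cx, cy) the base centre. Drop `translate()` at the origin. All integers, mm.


translate([72, 72, 0]) cylinder(h = 15, r = 72);
translate([72, 72, 15]) cylinder(h = 196, r = 51);
translate([72, 72, 211]) cylinder(h = 15, r = 72);


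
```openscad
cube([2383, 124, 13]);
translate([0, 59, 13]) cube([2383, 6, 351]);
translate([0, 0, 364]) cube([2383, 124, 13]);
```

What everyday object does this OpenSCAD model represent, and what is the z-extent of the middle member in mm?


An I-beam. The web height is 351 mm.

Two wide flanges with a thin centred web — an I-beam. Overall 377 mm minus two 13 mm flanges gives a web of 377 − 2·13 = 351 mm.


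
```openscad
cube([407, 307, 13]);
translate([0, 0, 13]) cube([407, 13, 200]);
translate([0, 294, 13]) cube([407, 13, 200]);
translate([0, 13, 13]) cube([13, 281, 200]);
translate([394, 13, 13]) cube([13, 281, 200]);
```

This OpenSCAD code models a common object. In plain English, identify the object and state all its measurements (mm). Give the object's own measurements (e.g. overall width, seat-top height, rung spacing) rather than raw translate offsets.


An open-topped rectangular box: outside dimensions 407×307×213 mm, with a uniform wall and base thickness of 13 mm. The base is a full 407×307 slab on the floor; four walls sit on top of the base. The front and back walls (the −y and +y sides) span the full width; the two side walls fit between them.


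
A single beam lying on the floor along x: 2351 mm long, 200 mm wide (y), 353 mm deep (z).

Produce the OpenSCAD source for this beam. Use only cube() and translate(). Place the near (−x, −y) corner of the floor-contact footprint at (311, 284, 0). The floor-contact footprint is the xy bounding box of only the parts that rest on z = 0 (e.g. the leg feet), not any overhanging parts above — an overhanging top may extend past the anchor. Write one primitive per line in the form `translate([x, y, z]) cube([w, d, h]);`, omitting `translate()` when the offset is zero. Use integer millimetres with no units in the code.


translate([311, 284, 0]) cube([2351, 200, 353]);


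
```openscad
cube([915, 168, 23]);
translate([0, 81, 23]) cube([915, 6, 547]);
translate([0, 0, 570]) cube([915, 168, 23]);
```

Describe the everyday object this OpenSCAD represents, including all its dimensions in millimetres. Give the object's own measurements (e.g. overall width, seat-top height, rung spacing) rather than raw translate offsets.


An I-beam lying along x, 915 mm long. Overall section height 593 mm. Two flanges 168 mm wide (y) and 23 mm thick, one on the floor and one at the top; a web 6 mm thick runs between them, centred on the flange width.


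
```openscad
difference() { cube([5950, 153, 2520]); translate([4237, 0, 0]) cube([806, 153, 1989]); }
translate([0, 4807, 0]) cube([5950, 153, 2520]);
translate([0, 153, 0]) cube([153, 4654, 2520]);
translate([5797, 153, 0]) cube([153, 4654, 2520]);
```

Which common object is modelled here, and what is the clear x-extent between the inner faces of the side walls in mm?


A single room. The interior width is 5644 mm.

Four walls enclosing a rectangle with a door in the front wall — a room. Outside width 5950 minus two 153 mm walls gives 5644 mm.


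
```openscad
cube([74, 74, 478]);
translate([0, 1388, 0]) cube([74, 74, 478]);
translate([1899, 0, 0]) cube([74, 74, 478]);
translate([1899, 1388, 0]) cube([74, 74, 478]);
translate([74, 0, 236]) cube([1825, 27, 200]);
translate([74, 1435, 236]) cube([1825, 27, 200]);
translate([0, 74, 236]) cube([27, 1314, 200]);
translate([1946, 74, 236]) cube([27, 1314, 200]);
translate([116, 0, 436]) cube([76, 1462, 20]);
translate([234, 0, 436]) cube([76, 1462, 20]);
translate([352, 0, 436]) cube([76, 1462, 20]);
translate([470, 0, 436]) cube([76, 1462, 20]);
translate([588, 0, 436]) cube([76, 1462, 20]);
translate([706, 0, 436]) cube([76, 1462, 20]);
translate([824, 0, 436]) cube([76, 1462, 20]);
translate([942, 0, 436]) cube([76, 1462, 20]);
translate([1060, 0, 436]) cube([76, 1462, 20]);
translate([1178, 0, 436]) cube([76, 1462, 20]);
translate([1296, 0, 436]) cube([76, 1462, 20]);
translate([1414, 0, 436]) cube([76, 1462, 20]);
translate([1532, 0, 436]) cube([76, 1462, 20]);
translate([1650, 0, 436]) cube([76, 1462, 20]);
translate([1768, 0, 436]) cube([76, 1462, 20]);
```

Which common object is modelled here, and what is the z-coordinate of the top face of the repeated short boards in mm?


A bed frame. The slat-top height is 456 mm.

Four posts, four rails, and a row of slats — a bed frame. Slats sit on the rails at z = 236 + 200 = 436; with slat thickness 20, the top is 456 mm.


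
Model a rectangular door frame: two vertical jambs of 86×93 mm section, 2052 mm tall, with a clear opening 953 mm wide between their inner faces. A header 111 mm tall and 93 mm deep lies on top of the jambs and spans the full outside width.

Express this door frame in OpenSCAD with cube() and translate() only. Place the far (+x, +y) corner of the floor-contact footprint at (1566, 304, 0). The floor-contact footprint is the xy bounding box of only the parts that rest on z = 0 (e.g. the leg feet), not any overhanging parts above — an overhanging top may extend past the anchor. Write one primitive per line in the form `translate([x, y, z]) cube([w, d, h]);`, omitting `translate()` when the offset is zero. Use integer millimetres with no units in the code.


translate([441, 211, 0]) cube([86, 93, 2052]);
translate([1480, 211, 0]) cube([86, 93, 2052]);
translate([441, 211, 2052]) cube([1125, 93, 111]);


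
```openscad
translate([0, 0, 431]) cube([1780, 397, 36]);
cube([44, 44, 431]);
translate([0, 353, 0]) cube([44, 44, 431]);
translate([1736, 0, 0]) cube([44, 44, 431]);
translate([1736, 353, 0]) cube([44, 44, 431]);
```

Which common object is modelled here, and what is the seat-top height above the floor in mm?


A bench. The seat-top height is 467 mm.

A long slab on four corner posts — a bench. The slab sits at z = 431 with thickness 36, so the top is 431 + 36 = 467 mm.


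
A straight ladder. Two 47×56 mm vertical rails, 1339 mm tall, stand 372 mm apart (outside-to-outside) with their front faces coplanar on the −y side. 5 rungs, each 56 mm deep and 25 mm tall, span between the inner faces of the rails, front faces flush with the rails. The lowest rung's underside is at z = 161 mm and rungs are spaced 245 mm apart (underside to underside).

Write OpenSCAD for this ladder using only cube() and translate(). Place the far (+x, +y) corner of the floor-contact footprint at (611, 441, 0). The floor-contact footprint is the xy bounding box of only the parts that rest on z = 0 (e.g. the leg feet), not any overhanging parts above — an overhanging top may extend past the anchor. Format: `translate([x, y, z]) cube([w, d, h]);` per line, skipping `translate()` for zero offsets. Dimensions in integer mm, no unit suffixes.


// rung span = 372 - 2*47 = 278
// rung[k] z = 161 + k*245
translate([239, 385, 0]) cube([47, 56, 1339]);
translate([564, 385, 0]) cube([47, 56, 1339]);
translate([286, 385, 161]) cube([278, 56, 25]);
translate([286, 385, 406]) cube([278, 56, 25]);
translate([286, 385, 651]) cube([278, 56, 25]);
translate([286, 385, 896]) cube([278, 56, 25]);
translate([286, 385, 1141]) cube([278, 56, 25]);


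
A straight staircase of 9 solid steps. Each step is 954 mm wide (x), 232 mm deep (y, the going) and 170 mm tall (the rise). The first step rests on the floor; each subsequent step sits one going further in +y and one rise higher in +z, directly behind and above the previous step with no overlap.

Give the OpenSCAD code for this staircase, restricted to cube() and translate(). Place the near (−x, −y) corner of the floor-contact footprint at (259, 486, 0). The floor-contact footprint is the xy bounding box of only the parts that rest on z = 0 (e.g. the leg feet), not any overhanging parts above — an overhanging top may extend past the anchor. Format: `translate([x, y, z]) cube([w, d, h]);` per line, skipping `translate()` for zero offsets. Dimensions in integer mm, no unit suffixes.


translate([259, 486, 0]) cube([954, 232, 170]);
translate([259, 718, 170]) cube([954, 232, 170]);
translate([259, 950, 340]) cube([954, 232, 170]);
translate([259, 1182, 510]) cube([954, 232, 170]);
translate([259, 1414, 680]) cube([954, 232, 170]);
translate([259, 1646, 850]) cube([954, 232, 170]);
translate([259, 1878, 1020]) cube([954, 232, 170]);
translate([259, 2110, 1190]) cube([954, 232, 170]);
translate([259, 2342, 1360]) cube([954, 232, 170]);


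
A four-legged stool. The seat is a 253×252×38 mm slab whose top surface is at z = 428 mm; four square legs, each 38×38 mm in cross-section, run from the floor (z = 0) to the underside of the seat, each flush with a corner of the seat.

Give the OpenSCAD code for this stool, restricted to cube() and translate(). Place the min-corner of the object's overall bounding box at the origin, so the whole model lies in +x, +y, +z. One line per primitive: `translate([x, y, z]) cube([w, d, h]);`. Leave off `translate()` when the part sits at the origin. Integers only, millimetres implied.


translate([0, 0, 390]) cube([253, 252, 38]);
cube([38, 38, 390]);
translate([215, 0, 0]) cube([38, 38, 390]);
translate([0, 214, 0]) cube([38, 38, 390]);
translate([215, 214, 0]) cube([38, 38, 390]);


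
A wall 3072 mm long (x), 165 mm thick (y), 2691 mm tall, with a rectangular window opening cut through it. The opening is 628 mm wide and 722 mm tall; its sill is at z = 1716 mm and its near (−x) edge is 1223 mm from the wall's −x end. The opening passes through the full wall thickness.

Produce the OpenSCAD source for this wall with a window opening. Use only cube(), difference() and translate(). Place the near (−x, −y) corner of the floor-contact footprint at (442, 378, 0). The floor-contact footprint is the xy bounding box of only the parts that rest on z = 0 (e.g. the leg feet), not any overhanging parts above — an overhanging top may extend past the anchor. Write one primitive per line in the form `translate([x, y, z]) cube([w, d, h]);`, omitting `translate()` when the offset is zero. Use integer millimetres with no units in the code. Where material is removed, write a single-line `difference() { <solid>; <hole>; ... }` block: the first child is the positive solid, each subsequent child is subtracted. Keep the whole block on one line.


difference() { translate([442, 378, 0]) cube([3072, 165, 2691]); translate([1665, 378, 1716]) cube([628, 165, 722]); }


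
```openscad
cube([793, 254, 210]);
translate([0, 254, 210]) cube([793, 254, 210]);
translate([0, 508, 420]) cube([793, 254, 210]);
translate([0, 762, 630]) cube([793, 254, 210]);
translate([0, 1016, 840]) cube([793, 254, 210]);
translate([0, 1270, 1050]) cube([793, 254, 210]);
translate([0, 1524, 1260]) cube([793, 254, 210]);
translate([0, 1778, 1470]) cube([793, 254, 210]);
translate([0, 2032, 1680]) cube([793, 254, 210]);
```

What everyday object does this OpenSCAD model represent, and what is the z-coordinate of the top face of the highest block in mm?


A staircase. The total rise is 1890 mm.

9 identical blocks, each offset up and back from the previous — a staircase. Each step is 210 mm tall and there are 9 of them, so the total rise is 9 × 210 = 1890 mm.


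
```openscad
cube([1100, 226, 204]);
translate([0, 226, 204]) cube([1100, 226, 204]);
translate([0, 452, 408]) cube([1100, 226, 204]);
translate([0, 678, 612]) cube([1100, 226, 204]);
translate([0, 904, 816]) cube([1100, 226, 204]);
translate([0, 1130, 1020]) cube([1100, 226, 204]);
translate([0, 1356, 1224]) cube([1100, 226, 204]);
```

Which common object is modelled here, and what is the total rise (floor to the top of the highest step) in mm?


A staircase. The total rise is 1428 mm.

7 identical blocks, each offset up and back from the previous — a staircase. Each step is 204 mm tall and there are 7 of them, so the total rise is 7 × 204 = 1428 mm.


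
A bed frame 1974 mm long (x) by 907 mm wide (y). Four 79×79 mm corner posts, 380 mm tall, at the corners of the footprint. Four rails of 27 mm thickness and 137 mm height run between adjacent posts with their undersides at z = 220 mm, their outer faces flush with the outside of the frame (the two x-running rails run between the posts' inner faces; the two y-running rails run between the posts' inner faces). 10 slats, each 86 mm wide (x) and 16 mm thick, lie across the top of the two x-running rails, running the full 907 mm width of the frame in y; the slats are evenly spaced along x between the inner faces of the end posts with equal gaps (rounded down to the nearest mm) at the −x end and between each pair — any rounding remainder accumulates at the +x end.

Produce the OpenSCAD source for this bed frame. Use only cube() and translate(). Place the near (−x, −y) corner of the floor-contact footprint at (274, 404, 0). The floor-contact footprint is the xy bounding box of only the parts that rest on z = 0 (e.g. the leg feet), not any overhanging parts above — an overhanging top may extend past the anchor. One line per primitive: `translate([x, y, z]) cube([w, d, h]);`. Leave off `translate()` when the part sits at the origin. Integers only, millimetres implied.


translate([274, 404, 0]) cube([79, 79, 380]);
translate([274, 1232, 0]) cube([79, 79, 380]);
translate([2169, 404, 0]) cube([79, 79, 380]);
translate([2169, 1232, 0]) cube([79, 79, 380]);
translate([353, 404, 220]) cube([1816, 27, 137]);
translate([353, 1284, 220]) cube([1816, 27, 137]);
translate([274, 483, 220]) cube([27, 749, 137]);
translate([2221, 483, 220]) cube([27, 749, 137]);
translate([439, 404, 357]) cube([86, 907, 16]);
translate([611, 404, 357]) cube([86, 907, 16]);
translate([783, 404, 357]) cube([86, 907, 16]);
translate([955, 404, 357]) cube([86, 907, 16]);
translate([1127, 404, 357]) cube([86, 907, 16]);
translate([1299, 404, 357]) cube([86, 907, 16]);
translate([1471, 404, 357]) cube([86, 907, 16]);
translate([1643, 404, 357]) cube([86, 907, 16]);
translate([1815, 404, 357]) cube([86, 907, 16]);
translate([1987, 404, 357]) cube([86, 907, 16]);


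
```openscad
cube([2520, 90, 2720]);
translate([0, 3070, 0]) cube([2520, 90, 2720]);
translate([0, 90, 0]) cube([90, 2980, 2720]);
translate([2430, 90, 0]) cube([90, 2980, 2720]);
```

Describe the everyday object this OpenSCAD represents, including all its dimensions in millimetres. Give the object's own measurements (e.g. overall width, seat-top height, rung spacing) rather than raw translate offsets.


The wall frame of a small rectangular building: four walls, each 2720 mm tall and 90 mm thick, enclosing a footprint 2520 mm (x) by 3160 mm (y) outside-to-outside, with no floor or roof. The front and back walls (the −y and +y sides) span the full width; the two side walls fit between them.


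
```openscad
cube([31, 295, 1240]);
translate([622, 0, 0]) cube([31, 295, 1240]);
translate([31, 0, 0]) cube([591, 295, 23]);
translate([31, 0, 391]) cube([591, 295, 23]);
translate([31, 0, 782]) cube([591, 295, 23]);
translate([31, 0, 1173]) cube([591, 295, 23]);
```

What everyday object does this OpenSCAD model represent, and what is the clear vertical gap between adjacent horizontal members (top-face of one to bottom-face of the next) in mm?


A bookshelf. The clear shelf gap is 368 mm.

Two tall side panels with 4 horizontal boards between them — a bookshelf. The first two shelf undersides are at z = 0 and z = 391; with shelf thickness 23, the clear gap is 391 − 0 − 23 = 368 mm.


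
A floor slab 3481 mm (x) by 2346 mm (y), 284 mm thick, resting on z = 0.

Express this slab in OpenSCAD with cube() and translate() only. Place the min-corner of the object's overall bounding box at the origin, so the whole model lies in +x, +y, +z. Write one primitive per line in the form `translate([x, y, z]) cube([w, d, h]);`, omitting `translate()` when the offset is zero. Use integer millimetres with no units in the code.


cube([3481, 2346, 284]);


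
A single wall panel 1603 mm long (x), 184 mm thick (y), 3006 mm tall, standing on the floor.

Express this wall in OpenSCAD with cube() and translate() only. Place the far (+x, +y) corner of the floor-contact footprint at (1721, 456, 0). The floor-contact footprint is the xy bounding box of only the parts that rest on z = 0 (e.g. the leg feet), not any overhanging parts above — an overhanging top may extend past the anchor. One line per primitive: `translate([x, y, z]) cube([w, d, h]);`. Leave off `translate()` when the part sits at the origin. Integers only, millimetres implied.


translate([118, 272, 0]) cube([1603, 184, 3006]);
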